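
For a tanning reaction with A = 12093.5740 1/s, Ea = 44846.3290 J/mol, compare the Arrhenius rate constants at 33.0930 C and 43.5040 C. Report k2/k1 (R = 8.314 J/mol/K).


T1 = 33.0930 + 273.15 = 306.2430 K; T2 = 43.5040 + 273.15 = 316.6540 K
k1 = A * exp(-Ea/(R*T1)) = 12093.5740 * exp(-44846.3290/(8.314*306.2430)) = 2.7103e-04 1/s
k2 = A * exp(-Ea/(R*T2)) = 12093.5740 * exp(-44846.3290/(8.314*316.6540)) = 4.8364e-04 1/s
k2/k1 = 4.8364e-04 / 2.7103e-04 = 1.7844


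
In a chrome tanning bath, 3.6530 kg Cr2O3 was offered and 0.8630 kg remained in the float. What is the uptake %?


Formula: Uptake = (offered - residual) / offered * 100
Substituting: Uptake = (3.6530 - 0.8630) / 3.6530 * 100
Result: 76.3756 %


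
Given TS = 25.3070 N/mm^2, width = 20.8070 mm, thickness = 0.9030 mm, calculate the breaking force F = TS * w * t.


Formula: F = TS * w * t
Substituting: F = 25.3070 * 20.8070 * 0.9030
Result: 475.4862 N


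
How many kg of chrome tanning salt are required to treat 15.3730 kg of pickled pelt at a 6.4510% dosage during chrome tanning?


Formula: Chrome = substrate * pct / 100
Substituting: Chrome = 15.3730 * 6.4510 / 100
Result: 0.9917 kg


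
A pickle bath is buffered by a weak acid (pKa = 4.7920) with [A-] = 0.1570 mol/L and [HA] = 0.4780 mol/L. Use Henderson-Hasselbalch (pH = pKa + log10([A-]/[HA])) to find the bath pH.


ratio = [A-] / [HA] = 0.1570 / 0.4780 = 0.3285
log10(ratio) = -0.4835
pH = pKa + log10(ratio) = 4.7920 - 0.4835 = 4.3085


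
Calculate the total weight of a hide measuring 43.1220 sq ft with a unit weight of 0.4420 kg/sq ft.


Formula: Weight = area * weight_per_sqft
Substituting: Weight = 43.1220 * 0.4420
Result: 19.0599 kg


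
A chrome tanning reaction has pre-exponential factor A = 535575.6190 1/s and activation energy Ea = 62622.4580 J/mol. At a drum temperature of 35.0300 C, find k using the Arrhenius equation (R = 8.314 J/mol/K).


T_K = T_C + 273.15 = 35.0300 + 273.15 = 308.1800 K
exponent = -Ea / (R * T_K) = -62622.4580 / (8.314 * 308.1800) = -24.4408
k = A * exp(exponent) = 535575.6190 * exp(-24.4408) = 1.3011e-05 1/s


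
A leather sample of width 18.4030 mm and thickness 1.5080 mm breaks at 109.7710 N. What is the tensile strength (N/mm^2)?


Formula: TS = force / (width * thickness)
Substituting: TS = 109.7710 / (18.4030 * 1.5080)
Result: 3.9555 N/mm^2


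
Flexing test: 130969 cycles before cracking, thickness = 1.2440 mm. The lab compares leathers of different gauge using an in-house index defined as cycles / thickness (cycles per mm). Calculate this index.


Formula: Index = cycles / thickness
Substituting: Index = 130969 / 1.2440
Result: 105280.5466 cycles/mm


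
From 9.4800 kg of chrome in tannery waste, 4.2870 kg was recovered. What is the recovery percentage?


Formula: Recovery = recovered / input * 100
Substituting: Recovery = 4.2870 / 9.4800 * 100
Result: 45.2215 %


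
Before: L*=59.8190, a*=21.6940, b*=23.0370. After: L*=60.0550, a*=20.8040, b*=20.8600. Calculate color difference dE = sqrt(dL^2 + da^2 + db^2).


dL = 0.2360, da = -0.8900, db = -2.1770
dE = sqrt(0.2360^2 + (-0.8900)^2 + (-2.1770)^2) = 2.3637


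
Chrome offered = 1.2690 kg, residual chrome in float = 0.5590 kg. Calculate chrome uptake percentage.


Formula: Uptake = (offered - residual) / offered * 100
Substituting: Uptake = (1.2690 - 0.5590) / 1.2690 * 100
Result: 55.9496 %


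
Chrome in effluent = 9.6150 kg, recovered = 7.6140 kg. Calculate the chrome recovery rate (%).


Formula: Recovery = recovered / input * 100
Substituting: Recovery = 7.6140 / 9.6150 * 100
Result: 79.1888 %


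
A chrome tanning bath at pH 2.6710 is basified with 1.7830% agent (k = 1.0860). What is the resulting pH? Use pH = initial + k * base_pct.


Formula: pH_final = pH_initial + k * base_pct
Substituting: pH_final = 2.6710 + 1.0860 * 1.7830
Result: 4.6073


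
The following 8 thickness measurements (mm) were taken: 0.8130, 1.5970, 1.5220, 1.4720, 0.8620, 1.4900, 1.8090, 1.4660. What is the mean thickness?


Formula: Average = sum / n
Substituting: Average = 11.0310 / 8
Result: 1.3789 mm


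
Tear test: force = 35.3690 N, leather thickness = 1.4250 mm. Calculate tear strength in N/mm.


Formula: Tear strength = force / thickness
Substituting: Tear strength = 35.3690 / 1.4250
Result: 24.8204 N/mm


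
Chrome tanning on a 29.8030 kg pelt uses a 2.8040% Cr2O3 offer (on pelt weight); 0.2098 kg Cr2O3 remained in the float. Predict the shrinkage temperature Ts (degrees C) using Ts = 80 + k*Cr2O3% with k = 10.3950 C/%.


Offered = pelt * offer_pct / 100 = 29.8030 * 2.8040 / 100 = 0.8357 kg
Uptake = offered - residual = 0.8357 - 0.2098 = 0.6259 kg
Cr2O3% on pelt = uptake / pelt * 100 = 0.6259 / 29.8030 * 100 = 2.1000 %
Ts = 80 + k * Cr2O3% = 80 + 10.3950 * 2.1000 = 101.8300 C


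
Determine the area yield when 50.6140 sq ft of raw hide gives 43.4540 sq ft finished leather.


Formula: Yield = finished / raw * 100
Substituting: Yield = 43.4540 / 50.6140 * 100
Result: 85.8537 %


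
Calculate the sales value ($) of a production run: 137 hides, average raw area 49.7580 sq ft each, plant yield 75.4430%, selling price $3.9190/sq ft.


Raw_total = N * avg_area = 137 * 49.7580 = 6816.8460 sq ft
Finished = Raw_total * yield / 100 = 6816.8460 * 75.4430 / 100 = 5142.8331 sq ft
Value = Finished * price = 5142.8331 * 3.9190 = 20154.7630 $


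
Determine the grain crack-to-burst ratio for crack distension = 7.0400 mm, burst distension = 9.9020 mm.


Formula: Ratio = crack / burst
Substituting: Ratio = 7.0400 / 9.9020
Result: 0.7110


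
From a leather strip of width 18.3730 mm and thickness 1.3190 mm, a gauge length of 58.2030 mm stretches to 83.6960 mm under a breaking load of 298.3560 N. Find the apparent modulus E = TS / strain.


TS = F / (w * t) = 298.3560 / (18.3730 * 1.3190) = 12.3115 N/mm^2
strain = (Lf - L0) / L0 = (83.6960 - 58.2030) / 58.2030 = 0.4380
E = TS / strain = 12.3115 / 0.4380 = 28.1083 N/mm^2


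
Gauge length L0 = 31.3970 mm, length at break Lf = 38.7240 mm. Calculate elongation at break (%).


Formula: Elongation = (Lf - L0) / L0 * 100
Substituting: Elongation = (38.7240 - 31.3970) / 31.3970 * 100
Result: 23.3366 %


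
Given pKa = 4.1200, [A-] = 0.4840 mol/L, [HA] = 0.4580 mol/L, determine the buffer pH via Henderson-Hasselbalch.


ratio = [A-] / [HA] = 0.4840 / 0.4580 = 1.0568
log10(ratio) = 0.0239799
pH = pKa + log10(ratio) = 4.1200 + 0.0239799 = 4.1440


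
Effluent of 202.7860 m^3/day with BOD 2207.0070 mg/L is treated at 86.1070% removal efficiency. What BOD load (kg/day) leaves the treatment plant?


Load_in = volume * conc / 1000 = 202.7860 * 2207.0070 / 1000 = 447.5501 kg/day
Removed = Load_in * eff / 100 = 447.5501 * 86.1070 / 100 = 385.3720 kg/day
Load_out = Load_in - Removed = 447.5501 - 385.3720 = 62.1781 kg/day


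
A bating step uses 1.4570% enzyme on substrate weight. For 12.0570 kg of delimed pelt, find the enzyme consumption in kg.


Formula: Enzyme = substrate * pct / 100
Substituting: Enzyme = 12.0570 * 1.4570 / 100
Result: 0.1757 kg


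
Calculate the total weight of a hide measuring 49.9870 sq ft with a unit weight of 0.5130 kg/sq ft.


Formula: Weight = area * weight_per_sqft
Substituting: Weight = 49.9870 * 0.5130
Result: 25.6433 kg


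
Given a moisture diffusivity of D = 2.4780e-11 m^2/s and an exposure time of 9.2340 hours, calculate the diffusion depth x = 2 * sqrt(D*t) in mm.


t = 9.2340 hr * 3600 = 33242.4000 s
D * t = 2.4780e-11 * 33242.4000 = 8.2375e-07
x = 2 * sqrt(D*t) = 2 * sqrt(8.2375e-07) = 0.00181521 m = 1.8152 mm


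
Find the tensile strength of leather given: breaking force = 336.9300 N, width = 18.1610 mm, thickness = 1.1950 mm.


Formula: TS = force / (width * thickness)
Substituting: TS = 336.9300 / (18.1610 * 1.1950)
Result: 15.5250 N/mm^2


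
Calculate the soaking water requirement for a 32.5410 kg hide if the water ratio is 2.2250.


Formula: Water = hide_weight * ratio
Substituting: Water = 32.5410 * 2.2250
Result: 72.4037 kg


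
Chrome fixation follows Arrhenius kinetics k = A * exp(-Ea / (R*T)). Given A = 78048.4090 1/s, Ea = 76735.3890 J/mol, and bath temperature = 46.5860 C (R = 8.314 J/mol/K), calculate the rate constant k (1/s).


T_K = T_C + 273.15 = 46.5860 + 273.15 = 319.7360 K
exponent = -Ea / (R * T_K) = -76735.3890 / (8.314 * 319.7360) = -28.8665
k = A * exp(exponent) = 78048.4090 * exp(-28.8665) = 2.2688e-08 1/s


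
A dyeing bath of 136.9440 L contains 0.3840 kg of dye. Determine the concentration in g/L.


Formula: Conc = dye_mass(kg) / volume(L) * 1000
Substituting: Conc = 0.3840 / 136.9440 * 1000
Result: 2.8041 g/L


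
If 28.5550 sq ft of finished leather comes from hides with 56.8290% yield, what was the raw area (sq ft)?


Formula: raw = finished * 100 / yield
Substituting: raw = 28.5550 * 100 / 56.8290
Result: 50.2472 sq ft


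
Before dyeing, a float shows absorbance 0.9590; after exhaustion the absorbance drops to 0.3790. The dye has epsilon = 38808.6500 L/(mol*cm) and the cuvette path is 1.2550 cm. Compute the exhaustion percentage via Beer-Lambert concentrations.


c_initial = A_i / (epsilon * l) = 0.9590 / (38808.6500 * 1.2550) = 1.9690e-05 mol/L
c_final = A_f / (epsilon * l) = 0.3790 / (38808.6500 * 1.2550) = 7.7816e-06 mol/L
Exhaustion = (c_initial - c_final) / c_initial * 100 = (1.9690e-05 - 7.7816e-06) / 1.9690e-05 * 100 = 60.4797 %


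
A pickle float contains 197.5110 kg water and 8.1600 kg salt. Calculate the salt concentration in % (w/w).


Formula: Conc = salt / (water + salt) * 100
Substituting: Conc = 8.1600 / (197.5110 + 8.1600) * 100
Result: 3.9675 %


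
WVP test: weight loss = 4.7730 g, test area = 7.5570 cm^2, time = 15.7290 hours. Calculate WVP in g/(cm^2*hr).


Formula: WVP = loss / (area * time)
Substituting: WVP = 4.7730 / (7.5570 * 15.7290)
Result: 0.0401551 g/(cm^2*hr)


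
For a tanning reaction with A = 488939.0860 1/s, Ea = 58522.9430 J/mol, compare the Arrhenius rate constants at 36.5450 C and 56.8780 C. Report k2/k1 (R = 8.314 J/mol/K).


T1 = 36.5450 + 273.15 = 309.6950 K; T2 = 56.8780 + 273.15 = 330.0280 K
k1 = A * exp(-Ea/(R*T1)) = 488939.0860 * exp(-58522.9430/(8.314*309.6950)) = 6.5787e-05 1/s
k2 = A * exp(-Ea/(R*T2)) = 488939.0860 * exp(-58522.9430/(8.314*330.0280)) = 2.6687e-04 1/s
k2/k1 = 2.6687e-04 / 6.5787e-05 = 4.0566


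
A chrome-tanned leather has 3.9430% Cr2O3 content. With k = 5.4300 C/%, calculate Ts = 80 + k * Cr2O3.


Formula: Ts = 80 + k * Cr2O3
Substituting: Ts = 80 + 5.4300 * 3.9430
Result: 101.4105 C


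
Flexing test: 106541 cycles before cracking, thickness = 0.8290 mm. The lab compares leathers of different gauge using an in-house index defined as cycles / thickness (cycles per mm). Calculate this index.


Formula: Index = cycles / thickness
Substituting: Index = 106541 / 0.8290
Result: 128517.4910 cycles/mm


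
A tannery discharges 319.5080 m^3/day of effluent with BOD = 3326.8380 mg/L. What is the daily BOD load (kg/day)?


Formula: BOD_load = volume * conc / 1000
Substituting: BOD_load = 319.5080 * 3326.8380 / 1000
Result: 1062.9514 kg/day


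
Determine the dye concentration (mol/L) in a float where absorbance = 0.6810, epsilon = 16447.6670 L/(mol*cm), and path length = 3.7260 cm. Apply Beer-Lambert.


Formula: c = A / (epsilon * l)
Substituting: c = 0.6810 / (16447.6670 * 3.7260)
Result: 1.1112e-05 mol/L


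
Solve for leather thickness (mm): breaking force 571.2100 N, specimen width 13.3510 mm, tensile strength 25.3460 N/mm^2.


Formula: t = F / (TS * w)
Substituting: t = 571.2100 / (25.3460 * 13.3510)
Result: 1.6880 mm


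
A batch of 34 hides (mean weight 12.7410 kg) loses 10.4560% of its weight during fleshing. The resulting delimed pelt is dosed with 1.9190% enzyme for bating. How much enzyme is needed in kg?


Total_raw = N * avg_wt = 34 * 12.7410 = 433.1940 kg
Substrate = Total_raw * (1 - loss/100) = 433.1940 * (1 - 10.4560/100) = 387.8992 kg
Enzyme = Substrate * pct / 100 = 387.8992 * 1.9190 / 100 = 7.4438 kg


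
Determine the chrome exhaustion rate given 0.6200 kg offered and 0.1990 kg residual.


Formula: Uptake = (offered - residual) / offered * 100
Substituting: Uptake = (0.6200 - 0.1990) / 0.6200 * 100
Result: 67.9032 %


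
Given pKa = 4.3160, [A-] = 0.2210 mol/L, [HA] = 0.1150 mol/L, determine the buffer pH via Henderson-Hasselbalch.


ratio = [A-] / [HA] = 0.2210 / 0.1150 = 1.9217
log10(ratio) = 0.2837
pH = pKa + log10(ratio) = 4.3160 + 0.2837 = 4.5997


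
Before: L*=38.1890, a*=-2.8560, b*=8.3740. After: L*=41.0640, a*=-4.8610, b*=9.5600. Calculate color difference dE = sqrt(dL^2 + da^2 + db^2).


dL = 2.8750, da = -2.0050, db = 1.1860
dE = sqrt(2.8750^2 + (-2.0050)^2 + 1.1860^2) = 3.7003


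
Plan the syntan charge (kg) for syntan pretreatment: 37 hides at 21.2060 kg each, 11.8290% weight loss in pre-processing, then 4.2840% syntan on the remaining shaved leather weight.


Total_raw = N * avg_wt = 37 * 21.2060 = 784.6220 kg
Substrate = Total_raw * (1 - loss/100) = 784.6220 * (1 - 11.8290/100) = 691.8091 kg
Syntan = Substrate * pct / 100 = 691.8091 * 4.2840 / 100 = 29.6371 kg


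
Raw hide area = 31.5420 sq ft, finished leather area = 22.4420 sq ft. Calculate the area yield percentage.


Formula: Yield = finished / raw * 100
Substituting: Yield = 22.4420 / 31.5420 * 100
Result: 71.1496 %


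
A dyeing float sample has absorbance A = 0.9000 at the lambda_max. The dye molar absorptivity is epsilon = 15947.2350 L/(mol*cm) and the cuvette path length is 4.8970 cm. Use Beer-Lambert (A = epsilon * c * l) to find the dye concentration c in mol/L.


Formula: c = A / (epsilon * l)
Substituting: c = 0.9000 / (15947.2350 * 4.8970)
Result: 1.1525e-05 mol/L


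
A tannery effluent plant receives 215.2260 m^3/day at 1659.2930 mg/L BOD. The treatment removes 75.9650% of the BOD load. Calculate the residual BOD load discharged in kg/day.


Load_in = volume * conc / 1000 = 215.2260 * 1659.2930 / 1000 = 357.1230 kg/day
Removed = Load_in * eff / 100 = 357.1230 * 75.9650 / 100 = 271.2885 kg/day
Load_out = Load_in - Removed = 357.1230 - 271.2885 = 85.8345 kg/day


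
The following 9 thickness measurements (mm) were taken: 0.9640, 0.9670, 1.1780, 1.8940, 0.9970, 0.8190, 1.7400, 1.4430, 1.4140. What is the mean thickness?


Formula: Average = sum / n
Substituting: Average = 11.4160 / 9
Result: 1.2684 mm


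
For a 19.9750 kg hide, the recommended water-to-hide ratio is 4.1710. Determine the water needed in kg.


Formula: Water = hide_weight * ratio
Substituting: Water = 19.9750 * 4.1710
Result: 83.3157 kg


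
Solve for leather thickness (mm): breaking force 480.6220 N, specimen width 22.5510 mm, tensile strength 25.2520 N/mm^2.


Formula: t = F / (TS * w)
Substituting: t = 480.6220 / (25.2520 * 22.5510)
Result: 0.8440 mm


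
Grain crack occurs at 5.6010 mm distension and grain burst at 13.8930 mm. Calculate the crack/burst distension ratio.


Formula: Ratio = crack / burst
Substituting: Ratio = 5.6010 / 13.8930
Result: 0.4032


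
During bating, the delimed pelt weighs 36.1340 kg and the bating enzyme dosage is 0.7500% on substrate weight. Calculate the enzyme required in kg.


Formula: Enzyme = substrate * pct / 100
Substituting: Enzyme = 36.1340 * 0.7500 / 100
Result: 0.2710 kg


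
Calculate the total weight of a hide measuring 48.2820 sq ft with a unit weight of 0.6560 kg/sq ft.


Formula: Weight = area * weight_per_sqft
Substituting: Weight = 48.2820 * 0.6560
Result: 31.6730 kg


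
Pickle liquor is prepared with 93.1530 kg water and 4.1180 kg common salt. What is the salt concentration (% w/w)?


Formula: Conc = salt / (water + salt) * 100
Substituting: Conc = 4.1180 / (93.1530 + 4.1180) * 100
Result: 4.2335 %


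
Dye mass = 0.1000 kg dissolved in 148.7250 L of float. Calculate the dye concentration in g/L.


Formula: Conc = dye_mass(kg) / volume(L) * 1000
Substituting: Conc = 0.1000 / 148.7250 * 1000
Result: 0.6724 g/L


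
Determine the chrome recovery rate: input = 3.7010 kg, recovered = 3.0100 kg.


Formula: Recovery = recovered / input * 100
Substituting: Recovery = 3.0100 / 3.7010 * 100
Result: 81.3294 %


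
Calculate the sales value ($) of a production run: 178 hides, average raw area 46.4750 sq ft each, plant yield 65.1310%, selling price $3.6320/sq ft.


Raw_total = N * avg_area = 178 * 46.4750 = 8272.5500 sq ft
Finished = Raw_total * yield / 100 = 8272.5500 * 65.1310 / 100 = 5387.9945 sq ft
Value = Finished * price = 5387.9945 * 3.6320 = 19569.1962 $


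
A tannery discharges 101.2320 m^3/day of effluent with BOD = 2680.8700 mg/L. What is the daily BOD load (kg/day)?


Formula: BOD_load = volume * conc / 1000
Substituting: BOD_load = 101.2320 * 2680.8700 / 1000
Result: 271.3898 kg/day


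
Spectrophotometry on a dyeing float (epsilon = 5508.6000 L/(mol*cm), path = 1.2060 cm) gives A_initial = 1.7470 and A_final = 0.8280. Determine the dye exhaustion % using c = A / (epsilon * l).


c_initial = A_i / (epsilon * l) = 1.7470 / (5508.6000 * 1.2060) = 2.6297e-04 mol/L
c_final = A_f / (epsilon * l) = 0.8280 / (5508.6000 * 1.2060) = 1.2464e-04 mol/L
Exhaustion = (c_initial - c_final) / c_initial * 100 = (2.6297e-04 - 1.2464e-04) / 2.6297e-04 * 100 = 52.6045 %


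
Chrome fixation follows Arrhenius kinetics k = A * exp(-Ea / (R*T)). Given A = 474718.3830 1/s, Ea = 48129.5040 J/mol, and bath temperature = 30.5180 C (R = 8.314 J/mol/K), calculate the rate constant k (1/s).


T_K = T_C + 273.15 = 30.5180 + 273.15 = 303.6680 K
exponent = -Ea / (R * T_K) = -48129.5040 / (8.314 * 303.6680) = -19.0635
k = A * exp(exponent) = 474718.3830 * exp(-19.0635) = 0.00249614 1/s


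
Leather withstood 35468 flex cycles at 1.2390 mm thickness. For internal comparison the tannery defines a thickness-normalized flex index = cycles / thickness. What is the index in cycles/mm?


Formula: Index = cycles / thickness
Substituting: Index = 35468 / 1.2390
Result: 28626.3115 cycles/mm


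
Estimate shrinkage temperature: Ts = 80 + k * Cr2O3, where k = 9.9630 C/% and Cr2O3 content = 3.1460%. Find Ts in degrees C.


Formula: Ts = 80 + k * Cr2O3
Substituting: Ts = 80 + 9.9630 * 3.1460
Result: 111.3436 C


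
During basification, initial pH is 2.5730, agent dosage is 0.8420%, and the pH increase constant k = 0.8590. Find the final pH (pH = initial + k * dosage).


Formula: pH_final = pH_initial + k * base_pct
Substituting: pH_final = 2.5730 + 0.8590 * 0.8420
Result: 3.2963


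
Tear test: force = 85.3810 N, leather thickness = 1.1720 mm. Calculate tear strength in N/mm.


Formula: Tear strength = force / thickness
Substituting: Tear strength = 85.3810 / 1.1720
Result: 72.8507 N/mm


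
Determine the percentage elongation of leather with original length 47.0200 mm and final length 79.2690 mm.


Formula: Elongation = (Lf - L0) / L0 * 100
Substituting: Elongation = (79.2690 - 47.0200) / 47.0200 * 100
Result: 68.5857 %


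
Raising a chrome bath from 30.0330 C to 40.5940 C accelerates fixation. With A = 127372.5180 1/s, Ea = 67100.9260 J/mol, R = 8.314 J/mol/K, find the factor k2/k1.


T1 = 30.0330 + 273.15 = 303.1830 K; T2 = 40.5940 + 273.15 = 313.7440 K
k1 = A * exp(-Ea/(R*T1)) = 127372.5180 * exp(-67100.9260/(8.314*303.1830)) = 3.4995e-07 1/s
k2 = A * exp(-Ea/(R*T2)) = 127372.5180 * exp(-67100.9260/(8.314*313.7440)) = 8.5737e-07 1/s
k2/k1 = 8.5737e-07 / 3.4995e-07 = 2.4500


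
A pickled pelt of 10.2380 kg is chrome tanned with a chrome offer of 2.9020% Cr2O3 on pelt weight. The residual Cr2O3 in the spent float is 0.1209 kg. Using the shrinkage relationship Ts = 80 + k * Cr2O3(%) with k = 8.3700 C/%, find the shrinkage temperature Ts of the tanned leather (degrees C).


Offered = pelt * offer_pct / 100 = 10.2380 * 2.9020 / 100 = 0.2971 kg
Uptake = offered - residual = 0.2971 - 0.1209 = 0.1762 kg
Cr2O3% on pelt = uptake / pelt * 100 = 0.1762 / 10.2380 * 100 = 1.7211 %
Ts = 80 + k * Cr2O3% = 80 + 8.3700 * 1.7211 = 94.4057 C


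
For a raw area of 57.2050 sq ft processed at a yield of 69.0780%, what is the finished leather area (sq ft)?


Formula: finished = raw * yield / 100
Substituting: finished = 57.2050 * 69.0780 / 100
Result: 39.5161 sq ft


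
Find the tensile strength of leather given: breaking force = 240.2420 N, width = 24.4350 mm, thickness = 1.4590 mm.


Formula: TS = force / (width * thickness)
Substituting: TS = 240.2420 / (24.4350 * 1.4590)
Result: 6.7388 N/mm^2


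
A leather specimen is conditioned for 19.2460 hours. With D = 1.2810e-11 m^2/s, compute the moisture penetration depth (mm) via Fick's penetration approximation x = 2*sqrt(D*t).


t = 19.2460 hr * 3600 = 69285.6000 s
D * t = 1.2810e-11 * 69285.6000 = 8.8755e-07
x = 2 * sqrt(D*t) = 2 * sqrt(8.8755e-07) = 0.0018842 m = 1.8842 mm


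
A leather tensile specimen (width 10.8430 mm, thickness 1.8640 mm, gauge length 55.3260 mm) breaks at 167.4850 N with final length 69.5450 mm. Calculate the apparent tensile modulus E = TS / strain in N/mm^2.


TS = F / (w * t) = 167.4850 / (10.8430 * 1.8640) = 8.2867 N/mm^2
strain = (Lf - L0) / L0 = (69.5450 - 55.3260) / 55.3260 = 0.2570
E = TS / strain = 8.2867 / 0.2570 = 32.2434 N/mm^2


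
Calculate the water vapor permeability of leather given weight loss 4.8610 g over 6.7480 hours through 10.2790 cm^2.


Formula: WVP = loss / (area * time)
Substituting: WVP = 4.8610 / (10.2790 * 6.7480)
Result: 0.0700809 g/(cm^2*hr)


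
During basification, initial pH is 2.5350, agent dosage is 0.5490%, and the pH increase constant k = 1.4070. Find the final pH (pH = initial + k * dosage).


Formula: pH_final = pH_initial + k * base_pct
Substituting: pH_final = 2.5350 + 1.4070 * 0.5490
Result: 3.3074


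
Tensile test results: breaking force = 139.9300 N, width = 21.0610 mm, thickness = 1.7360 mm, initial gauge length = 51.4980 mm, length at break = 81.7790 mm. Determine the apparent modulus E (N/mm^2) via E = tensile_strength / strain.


TS = F / (w * t) = 139.9300 / (21.0610 * 1.7360) = 3.8272 N/mm^2
strain = (Lf - L0) / L0 = (81.7790 - 51.4980) / 51.4980 = 0.5880
E = TS / strain = 3.8272 / 0.5880 = 6.5088 N/mm^2


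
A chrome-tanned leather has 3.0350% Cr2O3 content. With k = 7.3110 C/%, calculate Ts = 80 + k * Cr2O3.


Formula: Ts = 80 + k * Cr2O3
Substituting: Ts = 80 + 7.3110 * 3.0350
Result: 102.1889 C


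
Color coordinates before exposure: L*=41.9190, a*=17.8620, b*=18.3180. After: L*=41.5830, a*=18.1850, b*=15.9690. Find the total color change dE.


dL = -0.3360, da = 0.3230, db = -2.3490
dE = sqrt((-0.3360)^2 + 0.3230^2 + (-2.3490)^2) = 2.3948


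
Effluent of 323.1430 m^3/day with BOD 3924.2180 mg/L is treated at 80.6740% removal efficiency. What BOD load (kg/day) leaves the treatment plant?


Load_in = volume * conc / 1000 = 323.1430 * 3924.2180 / 1000 = 1268.0836 kg/day
Removed = Load_in * eff / 100 = 1268.0836 * 80.6740 / 100 = 1023.0137 kg/day
Load_out = Load_in - Removed = 1268.0836 - 1023.0137 = 245.0698 kg/day


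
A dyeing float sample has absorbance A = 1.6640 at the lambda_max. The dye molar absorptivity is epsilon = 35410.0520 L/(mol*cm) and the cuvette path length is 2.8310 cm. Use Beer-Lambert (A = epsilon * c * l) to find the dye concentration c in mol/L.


Formula: c = A / (epsilon * l)
Substituting: c = 1.6640 / (35410.0520 * 2.8310)
Result: 1.6599e-05 mol/L


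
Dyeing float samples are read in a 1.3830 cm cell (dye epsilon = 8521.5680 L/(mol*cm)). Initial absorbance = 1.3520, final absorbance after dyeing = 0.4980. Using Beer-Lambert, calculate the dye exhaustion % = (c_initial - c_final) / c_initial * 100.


c_initial = A_i / (epsilon * l) = 1.3520 / (8521.5680 * 1.3830) = 1.1472e-04 mol/L
c_final = A_f / (epsilon * l) = 0.4980 / (8521.5680 * 1.3830) = 4.2256e-05 mol/L
Exhaustion = (c_initial - c_final) / c_initial * 100 = (1.1472e-04 - 4.2256e-05) / 1.1472e-04 * 100 = 63.1657 %


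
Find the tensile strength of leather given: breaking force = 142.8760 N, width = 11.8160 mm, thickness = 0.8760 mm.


Formula: TS = force / (width * thickness)
Substituting: TS = 142.8760 / (11.8160 * 0.8760)
Result: 13.8034 N/mm^2


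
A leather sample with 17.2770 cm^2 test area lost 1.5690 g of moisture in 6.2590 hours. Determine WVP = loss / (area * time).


Formula: WVP = loss / (area * time)
Substituting: WVP = 1.5690 / (17.2770 * 6.2590)
Result: 0.0145094 g/(cm^2*hr)


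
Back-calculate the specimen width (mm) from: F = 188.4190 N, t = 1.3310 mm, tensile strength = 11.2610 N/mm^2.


Formula: w = F / (TS * t)
Substituting: w = 188.4190 / (11.2610 * 1.3310)
Result: 12.5710 mm


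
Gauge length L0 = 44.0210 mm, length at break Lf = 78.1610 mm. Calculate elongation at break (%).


Formula: Elongation = (Lf - L0) / L0 * 100
Substituting: Elongation = (78.1610 - 44.0210) / 44.0210 * 100
Result: 77.5539 %


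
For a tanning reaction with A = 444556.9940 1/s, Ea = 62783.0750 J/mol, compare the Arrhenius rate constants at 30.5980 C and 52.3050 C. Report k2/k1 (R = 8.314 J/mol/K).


T1 = 30.5980 + 273.15 = 303.7480 K; T2 = 52.3050 + 273.15 = 325.4550 K
k1 = A * exp(-Ea/(R*T1)) = 444556.9940 * exp(-62783.0750/(8.314*303.7480)) = 7.0945e-06 1/s
k2 = A * exp(-Ea/(R*T2)) = 444556.9940 * exp(-62783.0750/(8.314*325.4550)) = 3.7244e-05 1/s
k2/k1 = 3.7244e-05 / 7.0945e-06 = 5.2497


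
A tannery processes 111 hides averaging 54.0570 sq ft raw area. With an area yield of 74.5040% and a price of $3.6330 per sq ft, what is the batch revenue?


Raw_total = N * avg_area = 111 * 54.0570 = 6000.3270 sq ft
Finished = Raw_total * yield / 100 = 6000.3270 * 74.5040 / 100 = 4470.4836 sq ft
Value = Finished * price = 4470.4836 * 3.6330 = 16241.2670 $


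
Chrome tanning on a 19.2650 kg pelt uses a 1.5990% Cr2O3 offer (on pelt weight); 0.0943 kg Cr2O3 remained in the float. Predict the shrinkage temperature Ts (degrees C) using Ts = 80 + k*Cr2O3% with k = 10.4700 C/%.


Offered = pelt * offer_pct / 100 = 19.2650 * 1.5990 / 100 = 0.3080 kg
Uptake = offered - residual = 0.3080 - 0.0943 = 0.2137 kg
Cr2O3% on pelt = uptake / pelt * 100 = 0.2137 / 19.2650 * 100 = 1.1095 %
Ts = 80 + k * Cr2O3% = 80 + 10.4700 * 1.1095 = 91.6166 C


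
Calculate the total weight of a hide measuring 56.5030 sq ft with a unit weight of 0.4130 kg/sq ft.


Formula: Weight = area * weight_per_sqft
Substituting: Weight = 56.5030 * 0.4130
Result: 23.3357 kg


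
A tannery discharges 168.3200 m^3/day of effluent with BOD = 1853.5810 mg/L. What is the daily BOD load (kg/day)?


Formula: BOD_load = volume * conc / 1000
Substituting: BOD_load = 168.3200 * 1853.5810 / 1000
Result: 311.9948 kg/day


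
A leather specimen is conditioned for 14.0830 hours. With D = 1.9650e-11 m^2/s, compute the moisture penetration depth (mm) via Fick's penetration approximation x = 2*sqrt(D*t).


t = 14.0830 hr * 3600 = 50698.8000 s
D * t = 1.9650e-11 * 50698.8000 = 9.9623e-07
x = 2 * sqrt(D*t) = 2 * sqrt(9.9623e-07) = 0.00199623 m = 1.9962 mm


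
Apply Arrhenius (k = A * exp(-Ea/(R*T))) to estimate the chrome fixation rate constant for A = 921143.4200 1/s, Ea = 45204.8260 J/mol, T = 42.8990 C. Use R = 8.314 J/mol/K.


T_K = T_C + 273.15 = 42.8990 + 273.15 = 316.0490 K
exponent = -Ea / (R * T_K) = -45204.8260 / (8.314 * 316.0490) = -17.2036
k = A * exp(exponent) = 921143.4200 * exp(-17.2036) = 0.0311086 1/s


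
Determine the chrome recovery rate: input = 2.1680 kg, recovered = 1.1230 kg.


Formula: Recovery = recovered / input * 100
Substituting: Recovery = 1.1230 / 2.1680 * 100
Result: 51.7989 %


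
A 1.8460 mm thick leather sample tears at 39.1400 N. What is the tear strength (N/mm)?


Formula: Tear strength = force / thickness
Substituting: Tear strength = 39.1400 / 1.8460
Result: 21.2026 N/mm


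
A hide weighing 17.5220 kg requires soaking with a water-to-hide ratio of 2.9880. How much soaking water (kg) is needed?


Formula: Water = hide_weight * ratio
Substituting: Water = 17.5220 * 2.9880
Result: 52.3557 kg


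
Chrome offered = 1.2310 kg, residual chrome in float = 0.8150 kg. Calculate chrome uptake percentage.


Formula: Uptake = (offered - residual) / offered * 100
Substituting: Uptake = (1.2310 - 0.8150) / 1.2310 * 100
Result: 33.7937 %


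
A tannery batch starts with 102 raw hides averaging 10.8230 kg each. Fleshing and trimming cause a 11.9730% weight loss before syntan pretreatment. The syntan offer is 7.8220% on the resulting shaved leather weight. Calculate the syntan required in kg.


Total_raw = N * avg_wt = 102 * 10.8230 = 1103.9460 kg
Substrate = Total_raw * (1 - loss/100) = 1103.9460 * (1 - 11.9730/100) = 971.7705 kg
Syntan = Substrate * pct / 100 = 971.7705 * 7.8220 / 100 = 76.0119 kg


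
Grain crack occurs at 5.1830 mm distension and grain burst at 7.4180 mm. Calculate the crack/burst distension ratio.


Formula: Ratio = crack / burst
Substituting: Ratio = 5.1830 / 7.4180
Result: 0.6987


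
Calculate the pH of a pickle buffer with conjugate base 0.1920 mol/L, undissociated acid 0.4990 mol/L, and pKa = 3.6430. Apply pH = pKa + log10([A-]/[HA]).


ratio = [A-] / [HA] = 0.1920 / 0.4990 = 0.3848
log10(ratio) = -0.4148
pH = pKa + log10(ratio) = 3.6430 - 0.4148 = 3.2282


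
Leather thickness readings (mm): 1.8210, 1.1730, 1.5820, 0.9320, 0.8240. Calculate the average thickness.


Formula: Average = sum / n
Substituting: Average = 6.3320 / 5
Result: 1.2664 mm


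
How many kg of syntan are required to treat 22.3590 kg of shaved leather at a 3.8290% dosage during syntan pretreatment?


Formula: Syntan = substrate * pct / 100
Substituting: Syntan = 22.3590 * 3.8290 / 100
Result: 0.8561 kg


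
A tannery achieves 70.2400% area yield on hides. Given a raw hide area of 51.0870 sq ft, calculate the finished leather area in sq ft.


Formula: finished = raw * yield / 100
Substituting: finished = 51.0870 * 70.2400 / 100
Result: 35.8835 sq ft


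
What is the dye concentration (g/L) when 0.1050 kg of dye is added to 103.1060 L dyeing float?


Formula: Conc = dye_mass(kg) / volume(L) * 1000
Substituting: Conc = 0.1050 / 103.1060 * 1000
Result: 1.0184 g/L


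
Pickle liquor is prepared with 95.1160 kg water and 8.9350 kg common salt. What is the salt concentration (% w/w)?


Formula: Conc = salt / (water + salt) * 100
Substituting: Conc = 8.9350 / (95.1160 + 8.9350) * 100
Result: 8.5871 %


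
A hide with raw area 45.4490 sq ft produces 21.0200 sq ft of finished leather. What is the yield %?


Formula: Yield = finished / raw * 100
Substituting: Yield = 21.0200 / 45.4490 * 100
Result: 46.2496 %


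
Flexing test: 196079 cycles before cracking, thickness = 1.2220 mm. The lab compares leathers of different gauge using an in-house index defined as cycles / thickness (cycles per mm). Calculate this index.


Formula: Index = cycles / thickness
Substituting: Index = 196079 / 1.2220
Result: 160457.4468 cycles/mm


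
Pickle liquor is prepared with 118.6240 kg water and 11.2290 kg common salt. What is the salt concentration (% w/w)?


Formula: Conc = salt / (water + salt) * 100
Substituting: Conc = 11.2290 / (118.6240 + 11.2290) * 100
Result: 8.6475 %


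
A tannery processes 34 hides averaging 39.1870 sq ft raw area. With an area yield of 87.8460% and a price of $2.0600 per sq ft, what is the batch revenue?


Raw_total = N * avg_area = 34 * 39.1870 = 1332.3580 sq ft
Finished = Raw_total * yield / 100 = 1332.3580 * 87.8460 / 100 = 1170.4232 sq ft
Value = Finished * price = 1170.4232 * 2.0600 = 2411.0718 $


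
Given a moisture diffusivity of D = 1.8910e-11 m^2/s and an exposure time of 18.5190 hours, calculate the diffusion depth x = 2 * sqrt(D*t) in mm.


t = 18.5190 hr * 3600 = 66668.4000 s
D * t = 1.8910e-11 * 66668.4000 = 1.2607e-06
x = 2 * sqrt(D*t) = 2 * sqrt(1.2607e-06) = 0.00224562 m = 2.2456 mm


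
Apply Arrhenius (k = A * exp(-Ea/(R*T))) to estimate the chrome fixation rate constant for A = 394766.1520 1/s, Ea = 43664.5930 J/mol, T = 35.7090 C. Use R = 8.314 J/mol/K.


T_K = T_C + 273.15 = 35.7090 + 273.15 = 308.8590 K
exponent = -Ea / (R * T_K) = -43664.5930 / (8.314 * 308.8590) = -17.0043
k = A * exp(exponent) = 394766.1520 * exp(-17.0043) = 0.0162727 1/s


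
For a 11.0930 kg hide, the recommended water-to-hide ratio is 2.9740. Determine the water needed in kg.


Formula: Water = hide_weight * ratio
Substituting: Water = 11.0930 * 2.9740
Result: 32.9906 kg


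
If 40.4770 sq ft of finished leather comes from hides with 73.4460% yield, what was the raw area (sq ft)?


Formula: raw = finished * 100 / yield
Substituting: raw = 40.4770 * 100 / 73.4460
Result: 55.1112 sq ft


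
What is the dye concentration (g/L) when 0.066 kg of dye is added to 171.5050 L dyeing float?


Formula: Conc = dye_mass(kg) / volume(L) * 1000
Substituting: Conc = 0.066 / 171.5050 * 1000
Result: 0.3848 g/L


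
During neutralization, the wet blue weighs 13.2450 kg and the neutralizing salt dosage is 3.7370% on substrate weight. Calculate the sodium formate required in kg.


Formula: Neutralizer = substrate * pct / 100
Substituting: Neutralizer = 13.2450 * 3.7370 / 100
Result: 0.4950 kg


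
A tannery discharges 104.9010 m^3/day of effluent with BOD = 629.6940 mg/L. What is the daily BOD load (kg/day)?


Formula: BOD_load = volume * conc / 1000
Substituting: BOD_load = 104.9010 * 629.6940 / 1000
Result: 66.0555 kg/day


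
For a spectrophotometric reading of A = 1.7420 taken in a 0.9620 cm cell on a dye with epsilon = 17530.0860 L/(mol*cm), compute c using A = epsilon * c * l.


Formula: c = A / (epsilon * l)
Substituting: c = 1.7420 / (17530.0860 * 0.9620)
Result: 1.0330e-04 mol/L


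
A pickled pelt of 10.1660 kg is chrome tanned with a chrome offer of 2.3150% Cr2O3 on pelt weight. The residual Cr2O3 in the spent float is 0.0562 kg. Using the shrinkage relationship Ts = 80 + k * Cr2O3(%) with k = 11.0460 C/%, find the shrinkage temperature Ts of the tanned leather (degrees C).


Offered = pelt * offer_pct / 100 = 10.1660 * 2.3150 / 100 = 0.2353 kg
Uptake = offered - residual = 0.2353 - 0.0562 = 0.1791 kg
Cr2O3% on pelt = uptake / pelt * 100 = 0.1791 / 10.1660 * 100 = 1.7622 %
Ts = 80 + k * Cr2O3% = 80 + 11.0460 * 1.7622 = 99.4650 C


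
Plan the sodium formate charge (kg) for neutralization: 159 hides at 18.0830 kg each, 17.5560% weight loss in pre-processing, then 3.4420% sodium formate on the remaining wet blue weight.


Total_raw = N * avg_wt = 159 * 18.0830 = 2875.1970 kg
Substrate = Total_raw * (1 - loss/100) = 2875.1970 * (1 - 17.5560/100) = 2370.4274 kg
Neutralizer = Substrate * pct / 100 = 2370.4274 * 3.4420 / 100 = 81.5901 kg


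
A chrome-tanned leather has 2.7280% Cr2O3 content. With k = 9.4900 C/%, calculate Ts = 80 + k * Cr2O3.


Formula: Ts = 80 + k * Cr2O3
Substituting: Ts = 80 + 9.4900 * 2.7280
Result: 105.8887 C


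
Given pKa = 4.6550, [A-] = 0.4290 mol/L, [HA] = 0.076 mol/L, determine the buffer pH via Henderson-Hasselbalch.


ratio = [A-] / [HA] = 0.4290 / 0.076 = 5.6447
log10(ratio) = 0.7516
pH = pKa + log10(ratio) = 4.6550 + 0.7516 = 5.4066


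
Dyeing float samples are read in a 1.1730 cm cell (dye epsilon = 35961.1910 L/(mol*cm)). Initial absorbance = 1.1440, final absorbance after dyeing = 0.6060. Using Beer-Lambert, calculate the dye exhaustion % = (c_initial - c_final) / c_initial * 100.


c_initial = A_i / (epsilon * l) = 1.1440 / (35961.1910 * 1.1730) = 2.7120e-05 mol/L
c_final = A_f / (epsilon * l) = 0.6060 / (35961.1910 * 1.1730) = 1.4366e-05 mol/L
Exhaustion = (c_initial - c_final) / c_initial * 100 = (2.7120e-05 - 1.4366e-05) / 2.7120e-05 * 100 = 47.0280 %


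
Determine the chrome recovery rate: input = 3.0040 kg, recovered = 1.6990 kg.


Formula: Recovery = recovered / input * 100
Substituting: Recovery = 1.6990 / 3.0040 * 100
Result: 56.5579 %


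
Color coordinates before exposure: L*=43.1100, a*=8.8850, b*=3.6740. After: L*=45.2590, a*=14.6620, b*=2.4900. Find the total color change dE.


dL = 2.1490, da = 5.7770, db = -1.1840
dE = sqrt(2.1490^2 + 5.7770^2 + (-1.1840)^2) = 6.2764


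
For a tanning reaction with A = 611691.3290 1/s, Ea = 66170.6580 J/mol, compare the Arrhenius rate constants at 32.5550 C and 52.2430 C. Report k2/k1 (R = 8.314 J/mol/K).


T1 = 32.5550 + 273.15 = 305.7050 K; T2 = 52.2430 + 273.15 = 325.3930 K
k1 = A * exp(-Ea/(R*T1)) = 611691.3290 * exp(-66170.6580/(8.314*305.7050)) = 3.0185e-06 1/s
k2 = A * exp(-Ea/(R*T2)) = 611691.3290 * exp(-66170.6580/(8.314*325.3930)) = 1.4585e-05 1/s
k2/k1 = 1.4585e-05 / 3.0185e-06 = 4.8319


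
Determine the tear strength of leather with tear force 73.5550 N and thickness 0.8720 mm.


Formula: Tear strength = force / thickness
Substituting: Tear strength = 73.5550 / 0.8720
Result: 84.3521 N/mm


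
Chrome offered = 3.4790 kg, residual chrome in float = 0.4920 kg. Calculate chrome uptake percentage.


Formula: Uptake = (offered - residual) / offered * 100
Substituting: Uptake = (3.4790 - 0.4920) / 3.4790 * 100
Result: 85.8580 %


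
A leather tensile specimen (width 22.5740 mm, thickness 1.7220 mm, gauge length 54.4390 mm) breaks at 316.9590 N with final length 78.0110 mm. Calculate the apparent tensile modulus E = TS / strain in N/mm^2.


TS = F / (w * t) = 316.9590 / (22.5740 * 1.7220) = 8.1538 N/mm^2
strain = (Lf - L0) / L0 = (78.0110 - 54.4390) / 54.4390 = 0.4330
E = TS / strain = 8.1538 / 0.4330 = 18.8311 N/mm^2


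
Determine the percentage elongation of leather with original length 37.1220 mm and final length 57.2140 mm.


Formula: Elongation = (Lf - L0) / L0 * 100
Substituting: Elongation = (57.2140 - 37.1220) / 37.1220 * 100
Result: 54.1242 %


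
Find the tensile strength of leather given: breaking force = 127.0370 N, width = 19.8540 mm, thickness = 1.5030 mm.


Formula: TS = force / (width * thickness)
Substituting: TS = 127.0370 / (19.8540 * 1.5030)
Result: 4.2572 N/mm^2


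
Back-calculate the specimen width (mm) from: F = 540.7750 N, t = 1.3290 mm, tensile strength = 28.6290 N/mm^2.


Formula: w = F / (TS * t)
Substituting: w = 540.7750 / (28.6290 * 1.3290)
Result: 14.2130 mm


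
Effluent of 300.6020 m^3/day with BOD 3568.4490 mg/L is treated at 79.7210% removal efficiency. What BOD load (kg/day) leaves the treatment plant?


Load_in = volume * conc / 1000 = 300.6020 * 3568.4490 / 1000 = 1072.6829 kg/day
Removed = Load_in * eff / 100 = 1072.6829 * 79.7210 / 100 = 855.1535 kg/day
Load_out = Load_in - Removed = 1072.6829 - 855.1535 = 217.5294 kg/day


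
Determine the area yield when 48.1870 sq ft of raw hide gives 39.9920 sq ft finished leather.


Formula: Yield = finished / raw * 100
Substituting: Yield = 39.9920 / 48.1870 * 100
Result: 82.9933 %


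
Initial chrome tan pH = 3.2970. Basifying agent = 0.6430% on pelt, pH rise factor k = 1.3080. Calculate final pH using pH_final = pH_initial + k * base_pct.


Formula: pH_final = pH_initial + k * base_pct
Substituting: pH_final = 3.2970 + 1.3080 * 0.6430
Result: 4.1380


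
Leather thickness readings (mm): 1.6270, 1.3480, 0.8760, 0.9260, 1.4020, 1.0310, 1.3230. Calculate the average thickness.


Formula: Average = sum / n
Substituting: Average = 8.5330 / 7
Result: 1.2190 mm


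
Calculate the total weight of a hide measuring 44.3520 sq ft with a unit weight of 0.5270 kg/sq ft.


Formula: Weight = area * weight_per_sqft
Substituting: Weight = 44.3520 * 0.5270
Result: 23.3735 kg


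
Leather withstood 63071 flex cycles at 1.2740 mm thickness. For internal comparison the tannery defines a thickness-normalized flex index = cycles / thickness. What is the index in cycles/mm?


Formula: Index = cycles / thickness
Substituting: Index = 63071 / 1.2740
Result: 49506.2794 cycles/mm


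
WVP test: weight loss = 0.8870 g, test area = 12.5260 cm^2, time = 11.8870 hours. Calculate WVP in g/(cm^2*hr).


Formula: WVP = loss / (area * time)
Substituting: WVP = 0.8870 / (12.5260 * 11.8870)
Result: 0.00595716 g/(cm^2*hr)
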